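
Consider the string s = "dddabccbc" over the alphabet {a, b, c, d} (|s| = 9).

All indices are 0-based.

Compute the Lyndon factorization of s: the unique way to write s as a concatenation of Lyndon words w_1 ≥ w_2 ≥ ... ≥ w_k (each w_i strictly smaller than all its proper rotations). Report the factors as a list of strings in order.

["d", "d", "d", "abccbc"]

emit factor 1: 'd' (i=0, period=1)
emit factor 2: 'd' (i=1, period=1)
emit factor 3: 'd' (i=2, period=1)
emit factor 4: 'abccbc' (i=3, period=6)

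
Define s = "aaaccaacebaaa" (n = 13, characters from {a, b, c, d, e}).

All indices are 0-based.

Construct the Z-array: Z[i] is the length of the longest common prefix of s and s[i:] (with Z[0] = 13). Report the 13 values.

[13, 2, 1, 0, 0, 2, 1, 0, 0, 0, 3, 2, 1]

Z[0]=13
i=1: outside box; Z[1]=2 extend→box=[1,3)
i=2: min(r-i=1, Z[1]=2)=1; Z[2]=1
i=3: outside box; Z[3]=0
i=4: outside box; Z[4]=0
i=5: outside box; Z[5]=2 extend→box=[5,7)
i=6: min(r-i=1, Z[1]=2)=1; Z[6]=1
i=7: outside box; Z[7]=0
i=8: outside box; Z[8]=0
i=9: outside box; Z[9]=0
i=10: outside box; Z[10]=3 extend→box=[10,13)
i=11: min(r-i=2, Z[1]=2)=2; Z[11]=2
i=12: min(r-i=1, Z[2]=1)=1; Z[12]=1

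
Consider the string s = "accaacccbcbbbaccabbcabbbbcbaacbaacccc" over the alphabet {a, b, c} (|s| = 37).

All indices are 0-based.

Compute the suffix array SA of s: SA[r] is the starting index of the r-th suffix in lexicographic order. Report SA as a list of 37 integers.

[27, 3, 31, 20, 16, 28, 0, 13, 4, 32, 26, 30, 12, 11, 10, 21, 22, 17, 23, 18, 24, 8, 36, 2, 19, 15, 25, 29, 9, 7, 35, 1, 14, 6, 34, 5, 33]

rank→(start, suffix):
  0 → (27, 'aacbaacccc')
  1 → (3, 'aacccbcbbbaccabbcabbbbcbaacbaacccc')
  2 → (31, 'aacccc')
  3 → (20, 'abbbbcbaacbaacccc')
  4 → (16, 'abbcabbbbcbaacbaacccc')
  5 → (28, 'acbaacccc')
  6 → (0, 'accaacccbcbbbaccabbcabbbbcbaacbaacccc')
  7 → (13, 'accabbcabbbbcbaacbaacccc')
  8 → (4, 'acccbcbbbaccabbcabbbbcbaacbaacccc')
  9 → (32, 'acccc')
  10 → (26, 'baacbaacccc')
  11 → (30, 'baacccc')
  12 → (12, 'baccabbcabbbbcbaacbaacccc')
  13 → (11, 'bbaccabbcabbbbcbaacbaacccc')
  14 → (10, 'bbbaccabbcabbbbcbaacbaacccc')
  15 → (21, 'bbbbcbaacbaacccc')
  16 → (22, 'bbbcbaacbaacccc')
  17 → (17, 'bbcabbbbcbaacbaacccc')
  18 → (23, 'bbcbaacbaacccc')
  19 → (18, 'bcabbbbcbaacbaacccc')
  20 → (24, 'bcbaacbaacccc')
  21 → (8, 'bcbbbaccabbcabbbbcbaacbaacccc')
  22 → (36, 'c')
  23 → (2, 'caacccbcbbbaccabbcabbbbcbaacbaacccc')
  24 → (19, 'cabbbbcbaacbaacccc')
  25 → (15, 'cabbcabbbbcbaacbaacccc')
  26 → (25, 'cbaacbaacccc')
  27 → (29, 'cbaacccc')
  28 → (9, 'cbbbaccabbcabbbbcbaacbaacccc')
  29 → (7, 'cbcbbbaccabbcabbbbcbaacbaacccc')
  30 → (35, 'cc')
  31 → (1, 'ccaacccbcbbbaccabbcabbbbcbaacbaacccc')
  32 → (14, 'ccabbcabbbbcbaacbaacccc')
  33 → (6, 'ccbcbbbaccabbcabbbbcbaacbaacccc')
  34 → (34, 'ccc')
  35 → (5, 'cccbcbbbaccabbcabbbbcbaacbaacccc')
  36 → (33, 'cccc')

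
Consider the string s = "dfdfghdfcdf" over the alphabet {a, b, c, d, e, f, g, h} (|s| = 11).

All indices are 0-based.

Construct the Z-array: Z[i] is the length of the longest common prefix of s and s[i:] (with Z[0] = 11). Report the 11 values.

Z[0]=11
i=1: outside box; Z[1]=0
i=2: outside box; Z[2]=2 grow→box=[2,4)
i=3: min(r-i=1, Z[1]=0)=0; Z[3]=0
i=4: outside box; Z[4]=0
i=5: outside box; Z[5]=0
i=6: outside box; Z[6]=2 grow→box=[6,8)
i=7: min(r-i=1, Z[1]=0)=0; Z[7]=0
i=8: outside box; Z[8]=0
i=9: outside box; Z[9]=2 grow→box=[9,11)
i=10: min(r-i=1, Z[1]=0)=0; Z[10]=0

[11, 0, 2, 0, 0, 0, 2, 0, 0, 2, 0]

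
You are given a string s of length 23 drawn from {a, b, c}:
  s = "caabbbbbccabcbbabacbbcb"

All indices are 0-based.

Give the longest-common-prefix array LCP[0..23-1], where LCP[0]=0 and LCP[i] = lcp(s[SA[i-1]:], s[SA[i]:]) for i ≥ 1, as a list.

rank→(start, suffix):
  0 → (1, 'aabbbbbccabcbbabacbbcb')
  1 → (15, 'abacbbcb')
  2 → (2, 'abbbbbccabcbbabacbbcb')
  3 → (10, 'abcbbabacbbcb')
  4 → (17, 'acbbcb')
  5 → (22, 'b')
  6 → (14, 'babacbbcb')
  7 → (16, 'bacbbcb')
  8 → (13, 'bbabacbbcb')
  9 → (3, 'bbbbbccabcbbabacbbcb')
  10 → (4, 'bbbbccabcbbabacbbcb')
  11 → (5, 'bbbccabcbbabacbbcb')
  12 → (19, 'bbcb')
  13 → (6, 'bbccabcbbabacbbcb')
  14 → (20, 'bcb')
  15 → (11, 'bcbbabacbbcb')
  16 → (7, 'bccabcbbabacbbcb')
  17 → (0, 'caabbbbbccabcbbabacbbcb')
  18 → (9, 'cabcbbabacbbcb')
  19 → (21, 'cb')
  20 → (12, 'cbbabacbbcb')
  21 → (18, 'cbbcb')
  22 → (8, 'ccabcbbabacbbcb')

SA = [1, 15, 2, 10, 17, 22, 14, 16, 13, 3, 4, 5, 19, 6, 20, 11, 7, 0, 9, 21, 12, 18, 8]
[i] adj suffixes → lcp
  [1] 1/15 → 1 ('a')
  [2] 15/2 → 2 ('ab')
  [3] 2/10 → 2 ('ab')
  [4] 10/17 → 1 ('a')
  [5] 17/22 → 0 ('')
  [6] 22/14 → 1 ('b')
  [7] 14/16 → 2 ('ba')
  [8] 16/13 → 1 ('b')
  [9] 13/3 → 2 ('bb')
  [10] 3/4 → 4 ('bbbb')
  [11] 4/5 → 3 ('bbb')
  [12] 5/19 → 2 ('bb')
  [13] 19/6 → 3 ('bbc')
  [14] 6/20 → 1 ('b')
  [15] 20/11 → 3 ('bcb')
  [16] 11/7 → 2 ('bc')
  [17] 7/0 → 0 ('')
  [18] 0/9 → 2 ('ca')
  [19] 9/21 → 1 ('c')
  [20] 21/12 → 2 ('cb')
  [21] 12/18 → 3 ('cbb')
  [22] 18/8 → 1 ('c')

[0, 1, 2, 2, 1, 0, 1, 2, 1, 2, 4, 3, 2, 3, 1, 3, 2, 0, 2, 1, 2, 3, 1]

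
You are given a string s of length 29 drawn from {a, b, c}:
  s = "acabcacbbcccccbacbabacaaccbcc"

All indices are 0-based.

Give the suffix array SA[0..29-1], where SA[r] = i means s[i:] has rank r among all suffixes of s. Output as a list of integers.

[22, 18, 2, 20, 0, 15, 5, 23, 17, 19, 14, 7, 3, 26, 8, 28, 21, 1, 4, 16, 13, 6, 25, 27, 12, 24, 11, 10, 9]

rank | idx | suffix
   0 |  22 | aaccbcc
   1 |  18 | abacaaccbcc
   2 |   2 | abcacbbcccccbacbabacaaccbcc
   3 |  20 | acaaccbcc
   4 |   0 | acabcacbbcccccbacbabacaaccbcc
   5 |  15 | acbabacaaccbcc
   6 |   5 | acbbcccccbacbabacaaccbcc
   7 |  23 | accbcc
   8 |  17 | babacaaccbcc
   9 |  19 | bacaaccbcc
  10 |  14 | bacbabacaaccbcc
  11 |   7 | bbcccccbacbabacaaccbcc
  12 |   3 | bcacbbcccccbacbabacaaccbcc
  13 |  26 | bcc
  14 |   8 | bcccccbacbabacaaccbcc
  15 |  28 | c
  16 |  21 | caaccbcc
  17 |   1 | cabcacbbcccccbacbabacaaccbcc
  18 |   4 | cacbbcccccbacbabacaaccbcc
  19 |  16 | cbabacaaccbcc
  20 |  13 | cbacbabacaaccbcc
  21 |   6 | cbbcccccbacbabacaaccbcc
  22 |  25 | cbcc
  23 |  27 | cc
  24 |  12 | ccbacbabacaaccbcc
  25 |  24 | ccbcc
  26 |  11 | cccbacbabacaaccbcc
  27 |  10 | ccccbacbabacaaccbcc
  28 |   9 | cccccbacbabacaaccbcc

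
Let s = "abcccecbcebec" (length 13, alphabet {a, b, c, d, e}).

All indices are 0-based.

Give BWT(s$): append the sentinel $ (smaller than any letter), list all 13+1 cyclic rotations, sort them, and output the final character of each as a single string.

c$aceeebcbccbc

rank  rotation        last
    0  $abcccecbcebec  c
    1  abcccecbcebec$  $
    2  bcccecbcebec$a  a
    3  bcebec$abcccec  c
    4  bec$abcccecbce  e
    5  c$abcccecbcebe  e
    6  cbcebec$abccce  e
    7  cccecbcebec$ab  b
    8  ccecbcebec$abc  c
    9  cebec$abcccecb  b
   10  cecbcebec$abcc  c
   11  ebec$abcccecbc  c
   12  ec$abcccecbceb  b
   13  ecbcebec$abccc  c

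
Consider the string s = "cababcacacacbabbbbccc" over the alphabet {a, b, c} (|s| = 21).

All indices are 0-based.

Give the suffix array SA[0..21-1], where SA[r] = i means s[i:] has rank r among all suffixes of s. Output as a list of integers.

[1, 13, 3, 6, 8, 10, 12, 2, 14, 15, 16, 4, 17, 20, 0, 5, 7, 9, 11, 19, 18]

rank→(start, suffix):
  0 → (1, 'ababcacacacbabbbbccc')
  1 → (13, 'abbbbccc')
  2 → (3, 'abcacacacbabbbbccc')
  3 → (6, 'acacacbabbbbccc')
  4 → (8, 'acacbabbbbccc')
  5 → (10, 'acbabbbbccc')
  6 → (12, 'babbbbccc')
  7 → (2, 'babcacacacbabbbbccc')
  8 → (14, 'bbbbccc')
  9 → (15, 'bbbccc')
  10 → (16, 'bbccc')
  11 → (4, 'bcacacacbabbbbccc')
  12 → (17, 'bccc')
  13 → (20, 'c')
  14 → (0, 'cababcacacacbabbbbccc')
  15 → (5, 'cacacacbabbbbccc')
  16 → (7, 'cacacbabbbbccc')
  17 → (9, 'cacbabbbbccc')
  18 → (11, 'cbabbbbccc')
  19 → (19, 'cc')
  20 → (18, 'ccc')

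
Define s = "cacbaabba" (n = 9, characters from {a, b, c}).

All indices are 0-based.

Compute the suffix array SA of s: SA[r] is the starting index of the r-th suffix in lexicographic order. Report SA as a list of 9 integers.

sorted suffixes:
  #0 SA[0]=8  'a'
  #1 SA[1]=4  'aabba'
  #2 SA[2]=5  'abba'
  #3 SA[3]=1  'acbaabba'
  #4 SA[4]=7  'ba'
  #5 SA[5]=3  'baabba'
  #6 SA[6]=6  'bba'
  #7 SA[7]=0  'cacbaabba'
  #8 SA[8]=2  'cbaabba'

[8, 4, 5, 1, 7, 3, 6, 0, 2]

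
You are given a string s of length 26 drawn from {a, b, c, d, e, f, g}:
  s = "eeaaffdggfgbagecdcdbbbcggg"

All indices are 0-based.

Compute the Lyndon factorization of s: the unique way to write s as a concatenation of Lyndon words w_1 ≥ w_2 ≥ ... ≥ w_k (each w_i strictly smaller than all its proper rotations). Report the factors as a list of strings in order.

["e", "e", "aaffdggfgbagecdcdbbbcggg"]

emit factor 1: 'e' (i=0, period=1)
emit factor 2: 'e' (i=1, period=1)
emit factor 3: 'aaffdggfgbagecdcdbbbcggg' (i=2, period=24)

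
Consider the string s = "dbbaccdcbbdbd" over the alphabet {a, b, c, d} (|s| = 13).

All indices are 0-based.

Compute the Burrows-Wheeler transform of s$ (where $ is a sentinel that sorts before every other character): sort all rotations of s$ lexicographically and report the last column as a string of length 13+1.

dbbdcdbdacb$bc

rank  rotation        last
    0  $dbbaccdcbbdbd  d
    1  accdcbbdbd$dbb  b
    2  baccdcbbdbd$db  b
    3  bbaccdcbbdbd$d  d
    4  bbdbd$dbbaccdc  c
    5  bd$dbbaccdcbbd  d
    6  bdbd$dbbaccdcb  b
    7  cbbdbd$dbbaccd  d
    8  ccdcbbdbd$dbba  a
    9  cdcbbdbd$dbbac  c
   10  d$dbbaccdcbbdb  b
   11  dbbaccdcbbdbd$  $
   12  dbd$dbbaccdcbb  b
   13  dcbbdbd$dbbacc  c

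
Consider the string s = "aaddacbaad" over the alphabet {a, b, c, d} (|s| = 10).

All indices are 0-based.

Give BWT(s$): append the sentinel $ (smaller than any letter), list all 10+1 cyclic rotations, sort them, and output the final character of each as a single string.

db$daacaada

rank  rotation     last
    0  $aaddacbaad  d
    1  aad$aaddacb  b
    2  aaddacbaad$  $
    3  acbaad$aadd  d
    4  ad$aaddacba  a
    5  addacbaad$a  a
    6  baad$aaddac  c
    7  cbaad$aadda  a
    8  d$aaddacbaa  a
    9  dacbaad$aad  d
   10  ddacbaad$aa  a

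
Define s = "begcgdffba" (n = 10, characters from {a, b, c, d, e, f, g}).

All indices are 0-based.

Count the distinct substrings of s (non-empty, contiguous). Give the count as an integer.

52

rank→(start, suffix):
  0 → (9, 'a')
  1 → (8, 'ba')
  2 → (0, 'begcgdffba')
  3 → (3, 'cgdffba')
  4 → (5, 'dffba')
  5 → (1, 'egcgdffba')
  6 → (7, 'fba')
  7 → (6, 'ffba')
  8 → (2, 'gcgdffba')
  9 → (4, 'gdffba')

SA = [9, 8, 0, 3, 5, 1, 7, 6, 2, 4]
[i] adj suffixes → lcp
  [1] 9/8 → 0 ('')
  [2] 8/0 → 1 ('b')
  [3] 0/3 → 0 ('')
  [4] 3/5 → 0 ('')
  [5] 5/1 → 0 ('')
  [6] 1/7 → 0 ('')
  [7] 7/6 → 1 ('f')
  [8] 6/2 → 0 ('')
  [9] 2/4 → 1 ('g')

n(n+1)/2 = 10·11/2 = 55
Σ LCP = 0 + 0 + 1 + 0 + 0 + 0 + 0 + 1 + 0 + 1 = 3
distinct = 55 − 3 = 52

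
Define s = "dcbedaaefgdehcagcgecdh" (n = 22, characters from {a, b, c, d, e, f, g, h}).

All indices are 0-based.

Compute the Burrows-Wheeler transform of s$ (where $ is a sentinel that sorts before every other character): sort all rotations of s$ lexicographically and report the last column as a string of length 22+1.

hdacchdege$gcgbadeafcde

rank  rotation                 last
    0  $dcbedaaefgdehcagcgecdh  h
    1  aaefgdehcagcgecdh$dcbed  d
    2  aefgdehcagcgecdh$dcbeda  a
    3  agcgecdh$dcbedaaefgdehc  c
    4  bedaaefgdehcagcgecdh$dc  c
    5  cagcgecdh$dcbedaaefgdeh  h
    6  cbedaaefgdehcagcgecdh$d  d
    7  cdh$dcbedaaefgdehcagcge  e
    8  cgecdh$dcbedaaefgdehcag  g
    9  daaefgdehcagcgecdh$dcbe  e
   10  dcbedaaefgdehcagcgecdh$  $
   11  dehcagcgecdh$dcbedaaefg  g
   12  dh$dcbedaaefgdehcagcgec  c
   13  ecdh$dcbedaaefgdehcagcg  g
   14  edaaefgdehcagcgecdh$dcb  b
   15  efgdehcagcgecdh$dcbedaa  a
   16  ehcagcgecdh$dcbedaaefgd  d
   17  fgdehcagcgecdh$dcbedaae  e
   18  gcgecdh$dcbedaaefgdehca  a
   19  gdehcagcgecdh$dcbedaaef  f
   20  gecdh$dcbedaaefgdehcagc  c
   21  h$dcbedaaefgdehcagcgecd  d
   22  hcagcgecdh$dcbedaaefgde  e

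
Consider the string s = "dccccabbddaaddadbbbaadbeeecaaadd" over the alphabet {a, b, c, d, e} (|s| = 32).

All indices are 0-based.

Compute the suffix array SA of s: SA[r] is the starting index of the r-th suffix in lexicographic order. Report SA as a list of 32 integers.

rank | idx | suffix
   0 |  27 | aaadd
   1 |  19 | aadbeeecaaadd
   2 |  28 | aadd
   3 |  10 | aaddadbbbaadbeeecaaadd
   4 |   5 | abbddaaddadbbbaadbeeecaaadd
   5 |  14 | adbbbaadbeeecaaadd
   6 |  20 | adbeeecaaadd
   7 |  29 | add
   8 |  11 | addadbbbaadbeeecaaadd
   9 |  18 | baadbeeecaaadd
  10 |  17 | bbaadbeeecaaadd
  11 |  16 | bbbaadbeeecaaadd
  12 |   6 | bbddaaddadbbbaadbeeecaaadd
  13 |   7 | bddaaddadbbbaadbeeecaaadd
  14 |  22 | beeecaaadd
  15 |  26 | caaadd
  16 |   4 | cabbddaaddadbbbaadbeeecaaadd
  17 |   3 | ccabbddaaddadbbbaadbeeecaaadd
  18 |   2 | cccabbddaaddadbbbaadbeeecaaadd
  19 |   1 | ccccabbddaaddadbbbaadbeeecaaadd
  20 |  31 | d
  21 |   9 | daaddadbbbaadbeeecaaadd
  22 |  13 | dadbbbaadbeeecaaadd
  23 |  15 | dbbbaadbeeecaaadd
  24 |  21 | dbeeecaaadd
  25 |   0 | dccccabbddaaddadbbbaadbeeecaaadd
  26 |  30 | dd
  27 |   8 | ddaaddadbbbaadbeeecaaadd
  28 |  12 | ddadbbbaadbeeecaaadd
  29 |  25 | ecaaadd
  30 |  24 | eecaaadd
  31 |  23 | eeecaaadd

[27, 19, 28, 10, 5, 14, 20, 29, 11, 18, 17, 16, 6, 7, 22, 26, 4, 3, 2, 1, 31, 9, 13, 15, 21, 0, 30, 8, 12, 25, 24, 23]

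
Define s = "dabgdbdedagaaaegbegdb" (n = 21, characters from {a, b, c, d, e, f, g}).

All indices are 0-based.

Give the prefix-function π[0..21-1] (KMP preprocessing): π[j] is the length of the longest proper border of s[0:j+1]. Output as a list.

[0, 0, 0, 0, 1, 0, 1, 0, 1, 2, 0, 0, 0, 0, 0, 0, 0, 0, 0, 1, 0]

π[0] = 0
j=1 s[j]='a': π[1]=0 (border '')
j=2 s[j]='b': π[2]=0 (border '')
j=3 s[j]='g': π[3]=0 (border '')
j=4 s[j]='d': π[4]=1 (border 'd')
j=5 s[j]='b': k: 1→0; π[5]=0 (border '')
j=6 s[j]='d': π[6]=1 (border 'd')
j=7 s[j]='e': k: 1→0; π[7]=0 (border '')
j=8 s[j]='d': π[8]=1 (border 'd')
j=9 s[j]='a': π[9]=2 (border 'da')
j=10 s[j]='g': k: 2→0; π[10]=0 (border '')
j=11 s[j]='a': π[11]=0 (border '')
j=12 s[j]='a': π[12]=0 (border '')
j=13 s[j]='a': π[13]=0 (border '')
j=14 s[j]='e': π[14]=0 (border '')
j=15 s[j]='g': π[15]=0 (border '')
j=16 s[j]='b': π[16]=0 (border '')
j=17 s[j]='e': π[17]=0 (border '')
j=18 s[j]='g': π[18]=0 (border '')
j=19 s[j]='d': π[19]=1 (border 'd')
j=20 s[j]='b': k: 1→0; π[20]=0 (border '')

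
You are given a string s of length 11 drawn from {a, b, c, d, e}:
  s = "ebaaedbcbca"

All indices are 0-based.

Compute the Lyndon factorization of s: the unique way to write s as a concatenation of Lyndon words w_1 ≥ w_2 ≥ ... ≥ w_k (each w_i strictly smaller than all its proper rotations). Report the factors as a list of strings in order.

emit factor 1: 'e' (i=0, period=1)
emit factor 2: 'b' (i=1, period=1)
emit factor 3: 'aaedbcbc' (i=2, period=8)
emit factor 4: 'a' (i=10, period=1)

["e", "b", "aaedbcbc", "a"]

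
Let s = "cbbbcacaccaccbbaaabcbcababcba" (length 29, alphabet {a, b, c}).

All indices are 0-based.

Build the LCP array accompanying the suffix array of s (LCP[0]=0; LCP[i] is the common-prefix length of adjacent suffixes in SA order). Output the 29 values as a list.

rank→(start, suffix):
  0 → (28, 'a')
  1 → (15, 'aaabcbcababcba')
  2 → (16, 'aabcbcababcba')
  3 → (22, 'ababcba')
  4 → (24, 'abcba')
  5 → (17, 'abcbcababcba')
  6 → (5, 'acaccaccbbaaabcbcababcba')
  7 → (7, 'accaccbbaaabcbcababcba')
  8 → (10, 'accbbaaabcbcababcba')
  9 → (27, 'ba')
  10 → (14, 'baaabcbcababcba')
  11 → (23, 'babcba')
  12 → (13, 'bbaaabcbcababcba')
  13 → (1, 'bbbcacaccaccbbaaabcbcababcba')
  14 → (2, 'bbcacaccaccbbaaabcbcababcba')
  15 → (20, 'bcababcba')
  16 → (3, 'bcacaccaccbbaaabcbcababcba')
  17 → (25, 'bcba')
  18 → (18, 'bcbcababcba')
  19 → (21, 'cababcba')
  20 → (4, 'cacaccaccbbaaabcbcababcba')
  21 → (6, 'caccaccbbaaabcbcababcba')
  22 → (9, 'caccbbaaabcbcababcba')
  23 → (26, 'cba')
  24 → (12, 'cbbaaabcbcababcba')
  25 → (0, 'cbbbcacaccaccbbaaabcbcababcba')
  26 → (19, 'cbcababcba')
  27 → (8, 'ccaccbbaaabcbcababcba')
  28 → (11, 'ccbbaaabcbcababcba')

SA = [28, 15, 16, 22, 24, 17, 5, 7, 10, 27, 14, 23, 13, 1, 2, 20, 3, 25, 18, 21, 4, 6, 9, 26, 12, 0, 19, 8, 11]
rank  pair      lcp
   1  s[28:],s[15:]  1  'a'
   2  s[15:],s[16:]  2  'aa'
   3  s[16:],s[22:]  1  'a'
   4  s[22:],s[24:]  2  'ab'
   5  s[24:],s[17:]  4  'abcb'
   6  s[17:],s[5:]  1  'a'
   7  s[5:],s[7:]  2  'ac'
   8  s[7:],s[10:]  3  'acc'
   9  s[10:],s[27:]  0  ''
  10  s[27:],s[14:]  2  'ba'
  11  s[14:],s[23:]  2  'ba'
  12  s[23:],s[13:]  1  'b'
  13  s[13:],s[1:]  2  'bb'
  14  s[1:],s[2:]  2  'bb'
  15  s[2:],s[20:]  1  'b'
  16  s[20:],s[3:]  3  'bca'
  17  s[3:],s[25:]  2  'bc'
  18  s[25:],s[18:]  3  'bcb'
  19  s[18:],s[21:]  0  ''
  20  s[21:],s[4:]  2  'ca'
  21  s[4:],s[6:]  3  'cac'
  22  s[6:],s[9:]  4  'cacc'
  23  s[9:],s[26:]  1  'c'
  24  s[26:],s[12:]  2  'cb'
  25  s[12:],s[0:]  3  'cbb'
  26  s[0:],s[19:]  2  'cb'
  27  s[19:],s[8:]  1  'c'
  28  s[8:],s[11:]  2  'cc'

[0, 1, 2, 1, 2, 4, 1, 2, 3, 0, 2, 2, 1, 2, 2, 1, 3, 2, 3, 0, 2, 3, 4, 1, 2, 3, 2, 1, 2]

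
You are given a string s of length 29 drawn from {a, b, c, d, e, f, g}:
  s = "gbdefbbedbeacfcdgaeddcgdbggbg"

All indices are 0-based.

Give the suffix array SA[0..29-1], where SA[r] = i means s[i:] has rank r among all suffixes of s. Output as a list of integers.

[11, 17, 5, 1, 9, 6, 27, 24, 14, 12, 21, 8, 23, 20, 19, 2, 15, 10, 7, 18, 3, 4, 13, 28, 16, 0, 26, 22, 25]

rank→(start, suffix):
  0 → (11, 'acfcdgaeddcgdbggbg')
  1 → (17, 'aeddcgdbggbg')
  2 → (5, 'bbedbeacfcdgaeddcgdbggbg')
  3 → (1, 'bdefbbedbeacfcdgaeddcgdbggbg')
  4 → (9, 'beacfcdgaeddcgdbggbg')
  5 → (6, 'bedbeacfcdgaeddcgdbggbg')
  6 → (27, 'bg')
  7 → (24, 'bggbg')
  8 → (14, 'cdgaeddcgdbggbg')
  9 → (12, 'cfcdgaeddcgdbggbg')
  10 → (21, 'cgdbggbg')
  11 → (8, 'dbeacfcdgaeddcgdbggbg')
  12 → (23, 'dbggbg')
  13 → (20, 'dcgdbggbg')
  14 → (19, 'ddcgdbggbg')
  15 → (2, 'defbbedbeacfcdgaeddcgdbggbg')
  16 → (15, 'dgaeddcgdbggbg')
  17 → (10, 'eacfcdgaeddcgdbggbg')
  18 → (7, 'edbeacfcdgaeddcgdbggbg')
  19 → (18, 'eddcgdbggbg')
  20 → (3, 'efbbedbeacfcdgaeddcgdbggbg')
  21 → (4, 'fbbedbeacfcdgaeddcgdbggbg')
  22 → (13, 'fcdgaeddcgdbggbg')
  23 → (28, 'g')
  24 → (16, 'gaeddcgdbggbg')
  25 → (0, 'gbdefbbedbeacfcdgaeddcgdbggbg')
  26 → (26, 'gbg')
  27 → (22, 'gdbggbg')
  28 → (25, 'ggbg')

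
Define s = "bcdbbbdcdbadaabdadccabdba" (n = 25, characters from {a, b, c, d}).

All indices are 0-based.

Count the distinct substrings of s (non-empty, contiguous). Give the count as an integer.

sorted suffixes:
  #0 SA[0]=24  'a'
  #1 SA[1]=12  'aabdadccabdba'
  #2 SA[2]=13  'abdadccabdba'
  #3 SA[3]=20  'abdba'
  #4 SA[4]=10  'adaabdadccabdba'
  #5 SA[5]=16  'adccabdba'
  #6 SA[6]=23  'ba'
  #7 SA[7]=9  'badaabdadccabdba'
  #8 SA[8]=3  'bbbdcdbadaabdadccabdba'
  #9 SA[9]=4  'bbdcdbadaabdadccabdba'
  #10 SA[10]=0  'bcdbbbdcdbadaabdadccabdba'
  #11 SA[11]=14  'bdadccabdba'
  #12 SA[12]=21  'bdba'
  #13 SA[13]=5  'bdcdbadaabdadccabdba'
  #14 SA[14]=19  'cabdba'
  #15 SA[15]=18  'ccabdba'
  #16 SA[16]=7  'cdbadaabdadccabdba'
  #17 SA[17]=1  'cdbbbdcdbadaabdadccabdba'
  #18 SA[18]=11  'daabdadccabdba'
  #19 SA[19]=15  'dadccabdba'
  #20 SA[20]=22  'dba'
  #21 SA[21]=8  'dbadaabdadccabdba'
  #22 SA[22]=2  'dbbbdcdbadaabdadccabdba'
  #23 SA[23]=17  'dccabdba'
  #24 SA[24]=6  'dcdbadaabdadccabdba'

SA = [24, 12, 13, 20, 10, 16, 23, 9, 3, 4, 0, 14, 21, 5, 19, 18, 7, 1, 11, 15, 22, 8, 2, 17, 6]
rank  pair      lcp
   1  s[24:],s[12:]  1  'a'
   2  s[12:],s[13:]  1  'a'
   3  s[13:],s[20:]  3  'abd'
   4  s[20:],s[10:]  1  'a'
   5  s[10:],s[16:]  2  'ad'
   6  s[16:],s[23:]  0  ''
   7  s[23:],s[9:]  2  'ba'
   8  s[9:],s[3:]  1  'b'
   9  s[3:],s[4:]  2  'bb'
  10  s[4:],s[0:]  1  'b'
  11  s[0:],s[14:]  1  'b'
  12  s[14:],s[21:]  2  'bd'
  13  s[21:],s[5:]  2  'bd'
  14  s[5:],s[19:]  0  ''
  15  s[19:],s[18:]  1  'c'
  16  s[18:],s[7:]  1  'c'
  17  s[7:],s[1:]  3  'cdb'
  18  s[1:],s[11:]  0  ''
  19  s[11:],s[15:]  2  'da'
  20  s[15:],s[22:]  1  'd'
  21  s[22:],s[8:]  3  'dba'
  22  s[8:],s[2:]  2  'db'
  23  s[2:],s[17:]  1  'd'
  24  s[17:],s[6:]  2  'dc'

n(n+1)/2 = 25·26/2 = 325
Σ LCP = 0 + 1 + 1 + 3 + 1 + 2 + 0 + 2 + 1 + 2 + 1 + 1 + 2 + 2 + 0 + 1 + 1 + 3 + 0 + 2 + 1 + 3 + 2 + 1 + 2 = 35
distinct = 325 − 35 = 290

290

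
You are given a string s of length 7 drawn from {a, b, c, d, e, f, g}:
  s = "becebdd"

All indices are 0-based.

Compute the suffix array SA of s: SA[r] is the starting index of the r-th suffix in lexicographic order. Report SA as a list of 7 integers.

[4, 0, 2, 6, 5, 3, 1]

rank→(start, suffix):
  0 → (4, 'bdd')
  1 → (0, 'becebdd')
  2 → (2, 'cebdd')
  3 → (6, 'd')
  4 → (5, 'dd')
  5 → (3, 'ebdd')
  6 → (1, 'ecebdd')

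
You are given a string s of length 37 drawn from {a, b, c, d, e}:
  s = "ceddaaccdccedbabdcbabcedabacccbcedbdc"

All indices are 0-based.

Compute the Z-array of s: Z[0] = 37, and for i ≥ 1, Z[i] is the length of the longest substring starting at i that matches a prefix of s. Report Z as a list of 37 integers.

[37, 0, 0, 0, 0, 0, 1, 1, 0, 1, 3, 0, 0, 0, 0, 0, 0, 1, 0, 0, 0, 3, 0, 0, 0, 0, 0, 1, 1, 1, 0, 3, 0, 0, 0, 0, 1]

Z[0]=37
i=1: i≥r, start 0; Z[1]=0
i=2: i≥r, start 0; Z[2]=0
i=3: i≥r, start 0; Z[3]=0
i=4: i≥r, start 0; Z[4]=0
i=5: i≥r, start 0; Z[5]=0
i=6: i≥r, start 0; Z[6]=1 grow→box=[6,7)
i=7: i≥r, start 0; Z[7]=1 grow→box=[7,8)
i=8: i≥r, start 0; Z[8]=0
i=9: i≥r, start 0; Z[9]=1 grow→box=[9,10)
i=10: i≥r, start 0; Z[10]=3 grow→box=[10,13)
i=11: min(r-i=2, Z[1]=0)=0; Z[11]=0
i=12: min(r-i=1, Z[2]=0)=0; Z[12]=0
i=13: i≥r, start 0; Z[13]=0
i=14: i≥r, start 0; Z[14]=0
i=15: i≥r, start 0; Z[15]=0
i=16: i≥r, start 0; Z[16]=0
i=17: i≥r, start 0; Z[17]=1 grow→box=[17,18)
i=18: i≥r, start 0; Z[18]=0
i=19: i≥r, start 0; Z[19]=0
i=20: i≥r, start 0; Z[20]=0
i=21: i≥r, start 0; Z[21]=3 grow→box=[21,24)
i=22: min(r-i=2, Z[1]=0)=0; Z[22]=0
i=23: min(r-i=1, Z[2]=0)=0; Z[23]=0
i=24: i≥r, start 0; Z[24]=0
i=25: i≥r, start 0; Z[25]=0
i=26: i≥r, start 0; Z[26]=0
i=27: i≥r, start 0; Z[27]=1 grow→box=[27,28)
i=28: i≥r, start 0; Z[28]=1 grow→box=[28,29)
i=29: i≥r, start 0; Z[29]=1 grow→box=[29,30)
i=30: i≥r, start 0; Z[30]=0
i=31: i≥r, start 0; Z[31]=3 grow→box=[31,34)
i=32: min(r-i=2, Z[1]=0)=0; Z[32]=0
i=33: min(r-i=1, Z[2]=0)=0; Z[33]=0
i=34: i≥r, start 0; Z[34]=0
i=35: i≥r, start 0; Z[35]=0
i=36: i≥r, start 0; Z[36]=1 grow→box=[36,37)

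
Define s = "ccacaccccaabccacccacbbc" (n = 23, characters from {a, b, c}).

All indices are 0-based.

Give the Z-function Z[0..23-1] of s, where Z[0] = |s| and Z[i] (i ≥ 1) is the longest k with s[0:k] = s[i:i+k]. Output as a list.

Z[0]=23
i=1: outside box; Z[1]=1 extend→box=[1,2)
i=2: outside box; Z[2]=0
i=3: outside box; Z[3]=1 extend→box=[3,4)
i=4: outside box; Z[4]=0
i=5: outside box; Z[5]=2 extend→box=[5,7)
i=6: min(r-i=1, Z[1]=1)=1; Z[6]=2 extend→box=[6,8)
i=7: min(r-i=1, Z[1]=1)=1; Z[7]=3 extend→box=[7,10)
i=8: min(r-i=2, Z[1]=1)=1; Z[8]=1
i=9: min(r-i=1, Z[2]=0)=0; Z[9]=0
i=10: outside box; Z[10]=0
i=11: outside box; Z[11]=0
i=12: outside box; Z[12]=4 extend→box=[12,16)
i=13: min(r-i=3, Z[1]=1)=1; Z[13]=1
i=14: min(r-i=2, Z[2]=0)=0; Z[14]=0
i=15: min(r-i=1, Z[3]=1)=1; Z[15]=2 extend→box=[15,17)
i=16: min(r-i=1, Z[1]=1)=1; Z[16]=4 extend→box=[16,20)
i=17: min(r-i=3, Z[1]=1)=1; Z[17]=1
i=18: min(r-i=2, Z[2]=0)=0; Z[18]=0
i=19: min(r-i=1, Z[3]=1)=1; Z[19]=1
i=20: outside box; Z[20]=0
i=21: outside box; Z[21]=0
i=22: outside box; Z[22]=1 extend→box=[22,23)

[23, 1, 0, 1, 0, 2, 2, 3, 1, 0, 0, 0, 4, 1, 0, 2, 4, 1, 0, 1, 0, 0, 1]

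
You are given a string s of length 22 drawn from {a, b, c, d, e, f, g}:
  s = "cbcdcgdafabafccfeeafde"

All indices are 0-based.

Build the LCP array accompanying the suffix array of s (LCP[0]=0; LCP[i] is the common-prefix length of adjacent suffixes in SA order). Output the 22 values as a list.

sorted suffixes:
  #0 SA[0]=9  'abafccfeeafde'
  #1 SA[1]=7  'afabafccfeeafde'
  #2 SA[2]=11  'afccfeeafde'
  #3 SA[3]=18  'afde'
  #4 SA[4]=10  'bafccfeeafde'
  #5 SA[5]=1  'bcdcgdafabafccfeeafde'
  #6 SA[6]=0  'cbcdcgdafabafccfeeafde'
  #7 SA[7]=13  'ccfeeafde'
  #8 SA[8]=2  'cdcgdafabafccfeeafde'
  #9 SA[9]=14  'cfeeafde'
  #10 SA[10]=4  'cgdafabafccfeeafde'
  #11 SA[11]=6  'dafabafccfeeafde'
  #12 SA[12]=3  'dcgdafabafccfeeafde'
  #13 SA[13]=20  'de'
  #14 SA[14]=21  'e'
  #15 SA[15]=17  'eafde'
  #16 SA[16]=16  'eeafde'
  #17 SA[17]=8  'fabafccfeeafde'
  #18 SA[18]=12  'fccfeeafde'
  #19 SA[19]=19  'fde'
  #20 SA[20]=15  'feeafde'
  #21 SA[21]=5  'gdafabafccfeeafde'

SA = [9, 7, 11, 18, 10, 1, 0, 13, 2, 14, 4, 6, 3, 20, 21, 17, 16, 8, 12, 19, 15, 5]
i: (SA[i-1],SA[i]) lcp shared
  1: (9,7) 1 'a'
  2: (7,11) 2 'af'
  3: (11,18) 2 'af'
  4: (18,10) 0 ''
  5: (10,1) 1 'b'
  6: (1,0) 0 ''
  7: (0,13) 1 'c'
  8: (13,2) 1 'c'
  9: (2,14) 1 'c'
  10: (14,4) 1 'c'
  11: (4,6) 0 ''
  12: (6,3) 1 'd'
  13: (3,20) 1 'd'
  14: (20,21) 0 ''
  15: (21,17) 1 'e'
  16: (17,16) 1 'e'
  17: (16,8) 0 ''
  18: (8,12) 1 'f'
  19: (12,19) 1 'f'
  20: (19,15) 1 'f'
  21: (15,5) 0 ''

[0, 1, 2, 2, 0, 1, 0, 1, 1, 1, 1, 0, 1, 1, 0, 1, 1, 0, 1, 1, 1, 0]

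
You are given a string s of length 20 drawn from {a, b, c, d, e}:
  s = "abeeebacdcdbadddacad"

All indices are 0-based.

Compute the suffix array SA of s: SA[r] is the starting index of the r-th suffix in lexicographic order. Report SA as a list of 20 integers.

[0, 16, 6, 18, 12, 5, 11, 1, 17, 9, 7, 19, 15, 10, 8, 14, 13, 4, 3, 2]

sorted suffixes:
  #0 SA[0]=0  'abeeebacdcdbadddacad'
  #1 SA[1]=16  'acad'
  #2 SA[2]=6  'acdcdbadddacad'
  #3 SA[3]=18  'ad'
  #4 SA[4]=12  'adddacad'
  #5 SA[5]=5  'bacdcdbadddacad'
  #6 SA[6]=11  'badddacad'
  #7 SA[7]=1  'beeebacdcdbadddacad'
  #8 SA[8]=17  'cad'
  #9 SA[9]=9  'cdbadddacad'
  #10 SA[10]=7  'cdcdbadddacad'
  #11 SA[11]=19  'd'
  #12 SA[12]=15  'dacad'
  #13 SA[13]=10  'dbadddacad'
  #14 SA[14]=8  'dcdbadddacad'
  #15 SA[15]=14  'ddacad'
  #16 SA[16]=13  'dddacad'
  #17 SA[17]=4  'ebacdcdbadddacad'
  #18 SA[18]=3  'eebacdcdbadddacad'
  #19 SA[19]=2  'eeebacdcdbadddacad'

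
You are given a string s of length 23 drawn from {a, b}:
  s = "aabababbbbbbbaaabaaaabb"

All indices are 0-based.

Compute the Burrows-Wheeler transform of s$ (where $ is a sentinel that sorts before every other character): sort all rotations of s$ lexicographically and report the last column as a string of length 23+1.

bbbaa$aaababbabaaabbbbba

rank  rotation                  last
    0  $aabababbbbbbbaaabaaaabb  b
    1  aaaabb$aabababbbbbbbaaab  b
    2  aaabaaaabb$aabababbbbbbb  b
    3  aaabb$aabababbbbbbbaaaba  a
    4  aabaaaabb$aabababbbbbbba  a
    5  aabababbbbbbbaaabaaaabb$  $
    6  aabb$aabababbbbbbbaaabaa  a
    7  abaaaabb$aabababbbbbbbaa  a
    8  abababbbbbbbaaabaaaabb$a  a
    9  ababbbbbbbaaabaaaabb$aab  b
   10  abb$aabababbbbbbbaaabaaa  a
   11  abbbbbbbaaabaaaabb$aabab  b
   12  b$aabababbbbbbbaaabaaaab  b
   13  baaaabb$aabababbbbbbbaaa  a
   14  baaabaaaabb$aabababbbbbb  b
   15  bababbbbbbbaaabaaaabb$aa  a
   16  babbbbbbbaaabaaaabb$aaba  a
   17  bb$aabababbbbbbbaaabaaaa  a
   18  bbaaabaaaabb$aabababbbbb  b
   19  bbbaaabaaaabb$aabababbbb  b
   20  bbbbaaabaaaabb$aabababbb  b
   21  bbbbbaaabaaaabb$aabababb  b
   22  bbbbbbaaabaaaabb$aababab  b
   23  bbbbbbbaaabaaaabb$aababa  a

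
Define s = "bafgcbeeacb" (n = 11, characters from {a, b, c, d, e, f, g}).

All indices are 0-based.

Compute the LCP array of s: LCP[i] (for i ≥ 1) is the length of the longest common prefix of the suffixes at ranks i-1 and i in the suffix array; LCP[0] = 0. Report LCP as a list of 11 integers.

[0, 1, 0, 1, 1, 0, 2, 0, 1, 0, 0]

sorted suffixes:
  #0 SA[0]=8  'acb'
  #1 SA[1]=1  'afgcbeeacb'
  #2 SA[2]=10  'b'
  #3 SA[3]=0  'bafgcbeeacb'
  #4 SA[4]=5  'beeacb'
  #5 SA[5]=9  'cb'
  #6 SA[6]=4  'cbeeacb'
  #7 SA[7]=7  'eacb'
  #8 SA[8]=6  'eeacb'
  #9 SA[9]=2  'fgcbeeacb'
  #10 SA[10]=3  'gcbeeacb'

SA = [8, 1, 10, 0, 5, 9, 4, 7, 6, 2, 3]
i: (SA[i-1],SA[i]) lcp shared
  1: (8,1) 1 'a'
  2: (1,10) 0 ''
  3: (10,0) 1 'b'
  4: (0,5) 1 'b'
  5: (5,9) 0 ''
  6: (9,4) 2 'cb'
  7: (4,7) 0 ''
  8: (7,6) 1 'e'
  9: (6,2) 0 ''
  10: (2,3) 0 ''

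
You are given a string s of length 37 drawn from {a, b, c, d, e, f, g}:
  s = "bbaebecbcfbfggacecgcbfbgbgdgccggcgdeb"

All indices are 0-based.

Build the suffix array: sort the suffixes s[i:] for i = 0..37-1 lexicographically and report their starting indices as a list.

rank | idx | suffix
   0 |  14 | acecgcbfbgbgdgccggcgdeb
   1 |   2 | aebecbcfbfggacecgcbfbgbgdgccggcgdeb
   2 |  36 | b
   3 |   1 | baebecbcfbfggacecgcbfbgbgdgccggcgdeb
   4 |   0 | bbaebecbcfbfggacecgcbfbgbgdgccggcgdeb
   5 |   7 | bcfbfggacecgcbfbgbgdgccggcgdeb
   6 |   4 | becbcfbfggacecgcbfbgbgdgccggcgdeb
   7 |  20 | bfbgbgdgccggcgdeb
   8 |  10 | bfggacecgcbfbgbgdgccggcgdeb
   9 |  22 | bgbgdgccggcgdeb
  10 |  24 | bgdgccggcgdeb
  11 |   6 | cbcfbfggacecgcbfbgbgdgccggcgdeb
  12 |  19 | cbfbgbgdgccggcgdeb
  13 |  28 | ccggcgdeb
  14 |  15 | cecgcbfbgbgdgccggcgdeb
  15 |   8 | cfbfggacecgcbfbgbgdgccggcgdeb
  16 |  17 | cgcbfbgbgdgccggcgdeb
  17 |  32 | cgdeb
  18 |  29 | cggcgdeb
  19 |  34 | deb
  20 |  26 | dgccggcgdeb
  21 |  35 | eb
  22 |   3 | ebecbcfbfggacecgcbfbgbgdgccggcgdeb
  23 |   5 | ecbcfbfggacecgcbfbgbgdgccggcgdeb
  24 |  16 | ecgcbfbgbgdgccggcgdeb
  25 |   9 | fbfggacecgcbfbgbgdgccggcgdeb
  26 |  21 | fbgbgdgccggcgdeb
  27 |  11 | fggacecgcbfbgbgdgccggcgdeb
  28 |  13 | gacecgcbfbgbgdgccggcgdeb
  29 |  23 | gbgdgccggcgdeb
  30 |  18 | gcbfbgbgdgccggcgdeb
  31 |  27 | gccggcgdeb
  32 |  31 | gcgdeb
  33 |  33 | gdeb
  34 |  25 | gdgccggcgdeb
  35 |  12 | ggacecgcbfbgbgdgccggcgdeb
  36 |  30 | ggcgdeb

[14, 2, 36, 1, 0, 7, 4, 20, 10, 22, 24, 6, 19, 28, 15, 8, 17, 32, 29, 34, 26, 35, 3, 5, 16, 9, 21, 11, 13, 23, 18, 27, 31, 33, 25, 12, 30]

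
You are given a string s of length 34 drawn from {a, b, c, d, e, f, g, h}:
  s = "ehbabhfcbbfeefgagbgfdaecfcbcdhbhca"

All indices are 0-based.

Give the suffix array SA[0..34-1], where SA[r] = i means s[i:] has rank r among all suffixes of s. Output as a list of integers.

[33, 3, 21, 15, 2, 8, 26, 9, 17, 30, 4, 32, 7, 25, 27, 23, 20, 28, 22, 11, 12, 0, 6, 24, 19, 10, 13, 14, 16, 18, 1, 29, 31, 5]

rank→(start, suffix):
  0 → (33, 'a')
  1 → (3, 'abhfcbbfeefgagbgfdaecfcbcdhbhca')
  2 → (21, 'aecfcbcdhbhca')
  3 → (15, 'agbgfdaecfcbcdhbhca')
  4 → (2, 'babhfcbbfeefgagbgfdaecfcbcdhbhca')
  5 → (8, 'bbfeefgagbgfdaecfcbcdhbhca')
  6 → (26, 'bcdhbhca')
  7 → (9, 'bfeefgagbgfdaecfcbcdhbhca')
  8 → (17, 'bgfdaecfcbcdhbhca')
  9 → (30, 'bhca')
  10 → (4, 'bhfcbbfeefgagbgfdaecfcbcdhbhca')
  11 → (32, 'ca')
  12 → (7, 'cbbfeefgagbgfdaecfcbcdhbhca')
  13 → (25, 'cbcdhbhca')
  14 → (27, 'cdhbhca')
  15 → (23, 'cfcbcdhbhca')
  16 → (20, 'daecfcbcdhbhca')
  17 → (28, 'dhbhca')
  18 → (22, 'ecfcbcdhbhca')
  19 → (11, 'eefgagbgfdaecfcbcdhbhca')
  20 → (12, 'efgagbgfdaecfcbcdhbhca')
  21 → (0, 'ehbabhfcbbfeefgagbgfdaecfcbcdhbhca')
  22 → (6, 'fcbbfeefgagbgfdaecfcbcdhbhca')
  23 → (24, 'fcbcdhbhca')
  24 → (19, 'fdaecfcbcdhbhca')
  25 → (10, 'feefgagbgfdaecfcbcdhbhca')
  26 → (13, 'fgagbgfdaecfcbcdhbhca')
  27 → (14, 'gagbgfdaecfcbcdhbhca')
  28 → (16, 'gbgfdaecfcbcdhbhca')
  29 → (18, 'gfdaecfcbcdhbhca')
  30 → (1, 'hbabhfcbbfeefgagbgfdaecfcbcdhbhca')
  31 → (29, 'hbhca')
  32 → (31, 'hca')
  33 → (5, 'hfcbbfeefgagbgfdaecfcbcdhbhca')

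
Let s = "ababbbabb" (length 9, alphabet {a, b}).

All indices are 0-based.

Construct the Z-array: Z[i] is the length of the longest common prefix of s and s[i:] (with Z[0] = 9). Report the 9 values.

[9, 0, 2, 0, 0, 0, 2, 0, 0]

Z[0]=9
i=1: fresh scan; Z[1]=0
i=2: fresh scan; Z[2]=2 scan→box=[2,4)
i=3: min(r-i=1, Z[1]=0)=0; Z[3]=0
i=4: fresh scan; Z[4]=0
i=5: fresh scan; Z[5]=0
i=6: fresh scan; Z[6]=2 scan→box=[6,8)
i=7: min(r-i=1, Z[1]=0)=0; Z[7]=0
i=8: fresh scan; Z[8]=0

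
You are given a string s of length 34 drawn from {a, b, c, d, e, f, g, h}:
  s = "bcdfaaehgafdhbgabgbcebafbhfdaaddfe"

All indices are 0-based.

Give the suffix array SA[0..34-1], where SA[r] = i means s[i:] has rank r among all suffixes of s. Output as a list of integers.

sorted suffixes:
  #0 SA[0]=28  'aaddfe'
  #1 SA[1]=4  'aaehgafdhbgabgbcebafbhfdaaddfe'
  #2 SA[2]=15  'abgbcebafbhfdaaddfe'
  #3 SA[3]=29  'addfe'
  #4 SA[4]=5  'aehgafdhbgabgbcebafbhfdaaddfe'
  #5 SA[5]=22  'afbhfdaaddfe'
  #6 SA[6]=9  'afdhbgabgbcebafbhfdaaddfe'
  #7 SA[7]=21  'bafbhfdaaddfe'
  #8 SA[8]=0  'bcdfaaehgafdhbgabgbcebafbhfdaaddfe'
  #9 SA[9]=18  'bcebafbhfdaaddfe'
  #10 SA[10]=13  'bgabgbcebafbhfdaaddfe'
  #11 SA[11]=16  'bgbcebafbhfdaaddfe'
  #12 SA[12]=24  'bhfdaaddfe'
  #13 SA[13]=1  'cdfaaehgafdhbgabgbcebafbhfdaaddfe'
  #14 SA[14]=19  'cebafbhfdaaddfe'
  #15 SA[15]=27  'daaddfe'
  #16 SA[16]=30  'ddfe'
  #17 SA[17]=2  'dfaaehgafdhbgabgbcebafbhfdaaddfe'
  #18 SA[18]=31  'dfe'
  #19 SA[19]=11  'dhbgabgbcebafbhfdaaddfe'
  #20 SA[20]=33  'e'
  #21 SA[21]=20  'ebafbhfdaaddfe'
  #22 SA[22]=6  'ehgafdhbgabgbcebafbhfdaaddfe'
  #23 SA[23]=3  'faaehgafdhbgabgbcebafbhfdaaddfe'
  #24 SA[24]=23  'fbhfdaaddfe'
  #25 SA[25]=26  'fdaaddfe'
  #26 SA[26]=10  'fdhbgabgbcebafbhfdaaddfe'
  #27 SA[27]=32  'fe'
  #28 SA[28]=14  'gabgbcebafbhfdaaddfe'
  #29 SA[29]=8  'gafdhbgabgbcebafbhfdaaddfe'
  #30 SA[30]=17  'gbcebafbhfdaaddfe'
  #31 SA[31]=12  'hbgabgbcebafbhfdaaddfe'
  #32 SA[32]=25  'hfdaaddfe'
  #33 SA[33]=7  'hgafdhbgabgbcebafbhfdaaddfe'

[28, 4, 15, 29, 5, 22, 9, 21, 0, 18, 13, 16, 24, 1, 19, 27, 30, 2, 31, 11, 33, 20, 6, 3, 23, 26, 10, 32, 14, 8, 17, 12, 25, 7]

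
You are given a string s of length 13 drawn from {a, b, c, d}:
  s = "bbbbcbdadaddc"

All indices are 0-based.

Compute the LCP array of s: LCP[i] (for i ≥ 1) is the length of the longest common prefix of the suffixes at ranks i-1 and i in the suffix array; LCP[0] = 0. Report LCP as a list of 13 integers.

[0, 2, 0, 3, 2, 1, 1, 0, 1, 0, 3, 1, 1]

rank | idx | suffix
   0 |   7 | adaddc
   1 |   9 | addc
   2 |   0 | bbbbcbdadaddc
   3 |   1 | bbbcbdadaddc
   4 |   2 | bbcbdadaddc
   5 |   3 | bcbdadaddc
   6 |   5 | bdadaddc
   7 |  12 | c
   8 |   4 | cbdadaddc
   9 |   6 | dadaddc
  10 |   8 | daddc
  11 |  11 | dc
  12 |  10 | ddc

SA = [7, 9, 0, 1, 2, 3, 5, 12, 4, 6, 8, 11, 10]
rank  pair      lcp
   1  s[7:],s[9:]  2  'ad'
   2  s[9:],s[0:]  0  ''
   3  s[0:],s[1:]  3  'bbb'
   4  s[1:],s[2:]  2  'bb'
   5  s[2:],s[3:]  1  'b'
   6  s[3:],s[5:]  1  'b'
   7  s[5:],s[12:]  0  ''
   8  s[12:],s[4:]  1  'c'
   9  s[4:],s[6:]  0  ''
  10  s[6:],s[8:]  3  'dad'
  11  s[8:],s[11:]  1  'd'
  12  s[11:],s[10:]  1  'd'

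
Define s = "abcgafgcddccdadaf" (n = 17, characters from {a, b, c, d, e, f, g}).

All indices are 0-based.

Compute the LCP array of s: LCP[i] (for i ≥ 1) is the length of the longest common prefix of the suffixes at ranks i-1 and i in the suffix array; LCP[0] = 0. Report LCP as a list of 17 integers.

[0, 1, 1, 2, 0, 0, 1, 2, 1, 0, 2, 1, 1, 0, 1, 0, 1]

rank→(start, suffix):
  0 → (0, 'abcgafgcddccdadaf')
  1 → (13, 'adaf')
  2 → (15, 'af')
  3 → (4, 'afgcddccdadaf')
  4 → (1, 'bcgafgcddccdadaf')
  5 → (10, 'ccdadaf')
  6 → (11, 'cdadaf')
  7 → (7, 'cddccdadaf')
  8 → (2, 'cgafgcddccdadaf')
  9 → (12, 'dadaf')
  10 → (14, 'daf')
  11 → (9, 'dccdadaf')
  12 → (8, 'ddccdadaf')
  13 → (16, 'f')
  14 → (5, 'fgcddccdadaf')
  15 → (3, 'gafgcddccdadaf')
  16 → (6, 'gcddccdadaf')

SA = [0, 13, 15, 4, 1, 10, 11, 7, 2, 12, 14, 9, 8, 16, 5, 3, 6]
i: (SA[i-1],SA[i]) lcp shared
  1: (0,13) 1 'a'
  2: (13,15) 1 'a'
  3: (15,4) 2 'af'
  4: (4,1) 0 ''
  5: (1,10) 0 ''
  6: (10,11) 1 'c'
  7: (11,7) 2 'cd'
  8: (7,2) 1 'c'
  9: (2,12) 0 ''
  10: (12,14) 2 'da'
  11: (14,9) 1 'd'
  12: (9,8) 1 'd'
  13: (8,16) 0 ''
  14: (16,5) 1 'f'
  15: (5,3) 0 ''
  16: (3,6) 1 'g'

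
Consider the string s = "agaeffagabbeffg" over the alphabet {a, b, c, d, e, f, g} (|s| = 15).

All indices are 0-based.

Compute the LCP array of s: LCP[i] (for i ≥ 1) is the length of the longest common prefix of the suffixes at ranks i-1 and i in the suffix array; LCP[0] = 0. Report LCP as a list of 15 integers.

[0, 1, 1, 3, 0, 1, 0, 3, 0, 1, 2, 1, 0, 1, 2]

sorted suffixes:
  #0 SA[0]=8  'abbeffg'
  #1 SA[1]=2  'aeffagabbeffg'
  #2 SA[2]=6  'agabbeffg'
  #3 SA[3]=0  'agaeffagabbeffg'
  #4 SA[4]=9  'bbeffg'
  #5 SA[5]=10  'beffg'
  #6 SA[6]=3  'effagabbeffg'
  #7 SA[7]=11  'effg'
  #8 SA[8]=5  'fagabbeffg'
  #9 SA[9]=4  'ffagabbeffg'
  #10 SA[10]=12  'ffg'
  #11 SA[11]=13  'fg'
  #12 SA[12]=14  'g'
  #13 SA[13]=7  'gabbeffg'
  #14 SA[14]=1  'gaeffagabbeffg'

SA = [8, 2, 6, 0, 9, 10, 3, 11, 5, 4, 12, 13, 14, 7, 1]
[i] adj suffixes → lcp
  [1] 8/2 → 1 ('a')
  [2] 2/6 → 1 ('a')
  [3] 6/0 → 3 ('aga')
  [4] 0/9 → 0 ('')
  [5] 9/10 → 1 ('b')
  [6] 10/3 → 0 ('')
  [7] 3/11 → 3 ('eff')
  [8] 11/5 → 0 ('')
  [9] 5/4 → 1 ('f')
  [10] 4/12 → 2 ('ff')
  [11] 12/13 → 1 ('f')
  [12] 13/14 → 0 ('')
  [13] 14/7 → 1 ('g')
  [14] 7/1 → 2 ('ga')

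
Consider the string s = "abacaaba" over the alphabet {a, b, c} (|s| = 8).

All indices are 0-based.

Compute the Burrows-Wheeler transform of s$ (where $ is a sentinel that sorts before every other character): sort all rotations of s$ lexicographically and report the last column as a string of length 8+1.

abca$baaa

rank  rotation   last
    0  $abacaaba  a
    1  a$abacaab  b
    2  aaba$abac  c
    3  aba$abaca  a
    4  abacaaba$  $
    5  acaaba$ab  b
    6  ba$abacaa  a
    7  bacaaba$a  a
    8  caaba$aba  a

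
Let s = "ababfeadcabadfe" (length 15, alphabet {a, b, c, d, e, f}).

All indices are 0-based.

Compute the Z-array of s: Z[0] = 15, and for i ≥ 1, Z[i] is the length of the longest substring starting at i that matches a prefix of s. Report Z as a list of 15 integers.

Z[0]=15
i=1: fresh scan; Z[1]=0
i=2: fresh scan; Z[2]=2 grow→box=[2,4)
i=3: min(r-i=1, Z[1]=0)=0; Z[3]=0
i=4: fresh scan; Z[4]=0
i=5: fresh scan; Z[5]=0
i=6: fresh scan; Z[6]=1 grow→box=[6,7)
i=7: fresh scan; Z[7]=0
i=8: fresh scan; Z[8]=0
i=9: fresh scan; Z[9]=3 grow→box=[9,12)
i=10: min(r-i=2, Z[1]=0)=0; Z[10]=0
i=11: min(r-i=1, Z[2]=2)=1; Z[11]=1
i=12: fresh scan; Z[12]=0
i=13: fresh scan; Z[13]=0
i=14: fresh scan; Z[14]=0

[15, 0, 2, 0, 0, 0, 1, 0, 0, 3, 0, 1, 0, 0, 0]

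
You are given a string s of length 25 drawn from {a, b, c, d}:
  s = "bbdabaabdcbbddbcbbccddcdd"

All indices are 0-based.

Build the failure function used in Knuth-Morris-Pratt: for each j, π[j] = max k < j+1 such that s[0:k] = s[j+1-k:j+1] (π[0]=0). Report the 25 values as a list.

[0, 1, 0, 0, 1, 0, 0, 1, 0, 0, 1, 2, 3, 0, 1, 0, 1, 2, 0, 0, 0, 0, 0, 0, 0]

π[0] = 0
j=1 s[j]='b': π[1]=1 (border 'b')
j=2 s[j]='d': k: 1→0; π[2]=0 (border '')
j=3 s[j]='a': π[3]=0 (border '')
j=4 s[j]='b': π[4]=1 (border 'b')
j=5 s[j]='a': k: 1→0; π[5]=0 (border '')
j=6 s[j]='a': π[6]=0 (border '')
j=7 s[j]='b': π[7]=1 (border 'b')
j=8 s[j]='d': k: 1→0; π[8]=0 (border '')
j=9 s[j]='c': π[9]=0 (border '')
j=10 s[j]='b': π[10]=1 (border 'b')
j=11 s[j]='b': π[11]=2 (border 'bb')
j=12 s[j]='d': π[12]=3 (border 'bbd')
j=13 s[j]='d': k: 3→0; π[13]=0 (border '')
j=14 s[j]='b': π[14]=1 (border 'b')
j=15 s[j]='c': k: 1→0; π[15]=0 (border '')
j=16 s[j]='b': π[16]=1 (border 'b')
j=17 s[j]='b': π[17]=2 (border 'bb')
j=18 s[j]='c': k: 2→1→0; π[18]=0 (border '')
j=19 s[j]='c': π[19]=0 (border '')
j=20 s[j]='d': π[20]=0 (border '')
j=21 s[j]='d': π[21]=0 (border '')
j=22 s[j]='c': π[22]=0 (border '')
j=23 s[j]='d': π[23]=0 (border '')
j=24 s[j]='d': π[24]=0 (border '')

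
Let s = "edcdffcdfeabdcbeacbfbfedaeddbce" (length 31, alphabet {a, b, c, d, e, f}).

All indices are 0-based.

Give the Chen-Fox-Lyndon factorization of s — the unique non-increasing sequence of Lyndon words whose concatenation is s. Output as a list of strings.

emit factor 1: 'e' (i=0, period=1)
emit factor 2: 'd' (i=1, period=1)
emit factor 3: 'cdff' (i=2, period=4)
emit factor 4: 'cdfe' (i=6, period=4)
emit factor 5: 'abdcbeacbfbfedaeddbce' (i=10, period=21)

["e", "d", "cdff", "cdfe", "abdcbeacbfbfedaeddbce"]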